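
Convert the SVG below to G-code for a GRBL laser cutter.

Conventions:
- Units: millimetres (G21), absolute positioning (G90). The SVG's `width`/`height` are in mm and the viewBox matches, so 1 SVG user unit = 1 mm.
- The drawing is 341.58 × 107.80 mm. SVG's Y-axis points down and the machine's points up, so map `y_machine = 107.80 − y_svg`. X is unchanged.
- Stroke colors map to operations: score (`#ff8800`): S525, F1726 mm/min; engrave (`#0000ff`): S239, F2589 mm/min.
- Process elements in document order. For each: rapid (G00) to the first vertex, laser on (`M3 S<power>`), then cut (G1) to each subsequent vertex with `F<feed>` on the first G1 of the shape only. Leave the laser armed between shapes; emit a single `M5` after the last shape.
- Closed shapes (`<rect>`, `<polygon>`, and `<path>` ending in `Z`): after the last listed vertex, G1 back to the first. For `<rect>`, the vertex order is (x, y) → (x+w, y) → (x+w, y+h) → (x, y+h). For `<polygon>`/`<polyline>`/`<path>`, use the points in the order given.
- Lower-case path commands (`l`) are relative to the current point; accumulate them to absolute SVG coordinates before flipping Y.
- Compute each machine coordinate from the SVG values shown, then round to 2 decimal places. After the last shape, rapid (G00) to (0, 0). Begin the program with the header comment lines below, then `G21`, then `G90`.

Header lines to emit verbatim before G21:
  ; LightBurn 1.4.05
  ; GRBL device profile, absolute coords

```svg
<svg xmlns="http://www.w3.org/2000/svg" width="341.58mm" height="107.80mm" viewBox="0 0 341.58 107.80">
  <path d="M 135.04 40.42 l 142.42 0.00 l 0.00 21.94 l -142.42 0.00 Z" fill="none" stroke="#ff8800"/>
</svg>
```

Since the viewBox matches the mm dimensions, user units are millimetres directly. The only transform is the Y-flip y_m = 107.80 − y_svg.

Shape 1 is a rectangle drawn with `<path>`. Its stroke #ff8800 means score at S525, F1726. After flipping Y the toolpath is (135.04,67.38) → (277.46,67.38) → (277.46,45.44) → (135.04,45.44) → (135.04,67.38), returning to the start.

; LightBurn 1.4.05
; GRBL device profile, absolute coords
G21
G90
G00 X135.04 Y67.38
M3 S525
G1 X277.46 Y67.38 F1726
G1 X277.46 Y45.44
G1 X135.04 Y45.44
G1 X135.04 Y67.38
M5
G00 X0.00 Y0.00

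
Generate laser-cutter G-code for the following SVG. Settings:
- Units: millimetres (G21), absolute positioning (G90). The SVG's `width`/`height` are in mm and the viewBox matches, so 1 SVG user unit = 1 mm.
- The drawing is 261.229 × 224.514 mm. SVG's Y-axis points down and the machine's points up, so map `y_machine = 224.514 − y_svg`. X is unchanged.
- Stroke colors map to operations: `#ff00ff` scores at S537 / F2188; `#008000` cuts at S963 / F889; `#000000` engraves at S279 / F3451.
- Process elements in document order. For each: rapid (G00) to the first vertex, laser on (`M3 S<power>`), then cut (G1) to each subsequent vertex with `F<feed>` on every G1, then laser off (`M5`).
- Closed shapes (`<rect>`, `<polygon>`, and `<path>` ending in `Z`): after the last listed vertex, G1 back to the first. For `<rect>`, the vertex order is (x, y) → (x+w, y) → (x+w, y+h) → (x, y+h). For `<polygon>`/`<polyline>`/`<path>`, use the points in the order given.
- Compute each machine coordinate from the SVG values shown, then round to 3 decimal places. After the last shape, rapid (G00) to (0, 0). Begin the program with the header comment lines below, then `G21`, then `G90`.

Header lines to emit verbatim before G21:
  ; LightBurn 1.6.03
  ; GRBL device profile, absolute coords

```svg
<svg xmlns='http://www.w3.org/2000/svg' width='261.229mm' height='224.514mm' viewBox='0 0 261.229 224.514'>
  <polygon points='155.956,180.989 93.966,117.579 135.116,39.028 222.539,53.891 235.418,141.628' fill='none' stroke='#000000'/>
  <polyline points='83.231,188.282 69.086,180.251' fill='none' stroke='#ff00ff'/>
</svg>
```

; LightBurn 1.6.03
; GRBL device profile, absolute coords
G21
G90
G00 X155.956 Y43.525
M3 S279
G1 X93.966 Y106.935 F3451
G1 X135.116 Y185.486 F3451
G1 X222.539 Y170.623 F3451
G1 X235.418 Y82.886 F3451
G1 X155.956 Y43.525 F3451
M5
G00 X83.231 Y36.232
M3 S537
G1 X69.086 Y44.263 F2188
M5
G00 X0.000 Y0.000

viewBox `0 0 261.229 224.514` with mm width/height → 1 unit = 1 mm. Flip: y_m = 224.514 − y_svg.

**Shape 1** — `<polygon>` regular polygon, stroke `#000000` → engrave (S279, F3451). Machine vertices: (155.956,43.525) → (93.966,106.935) → (135.116,185.486) → (222.539,170.623) → (235.418,82.886) → (155.956,43.525). Closed: final G1 returns to the first vertex.

**Shape 2** — `<polyline>` line segment, stroke `#ff00ff` → score (S537, F2188). Machine vertices: (83.231,36.232) → (69.086,44.263). Open path.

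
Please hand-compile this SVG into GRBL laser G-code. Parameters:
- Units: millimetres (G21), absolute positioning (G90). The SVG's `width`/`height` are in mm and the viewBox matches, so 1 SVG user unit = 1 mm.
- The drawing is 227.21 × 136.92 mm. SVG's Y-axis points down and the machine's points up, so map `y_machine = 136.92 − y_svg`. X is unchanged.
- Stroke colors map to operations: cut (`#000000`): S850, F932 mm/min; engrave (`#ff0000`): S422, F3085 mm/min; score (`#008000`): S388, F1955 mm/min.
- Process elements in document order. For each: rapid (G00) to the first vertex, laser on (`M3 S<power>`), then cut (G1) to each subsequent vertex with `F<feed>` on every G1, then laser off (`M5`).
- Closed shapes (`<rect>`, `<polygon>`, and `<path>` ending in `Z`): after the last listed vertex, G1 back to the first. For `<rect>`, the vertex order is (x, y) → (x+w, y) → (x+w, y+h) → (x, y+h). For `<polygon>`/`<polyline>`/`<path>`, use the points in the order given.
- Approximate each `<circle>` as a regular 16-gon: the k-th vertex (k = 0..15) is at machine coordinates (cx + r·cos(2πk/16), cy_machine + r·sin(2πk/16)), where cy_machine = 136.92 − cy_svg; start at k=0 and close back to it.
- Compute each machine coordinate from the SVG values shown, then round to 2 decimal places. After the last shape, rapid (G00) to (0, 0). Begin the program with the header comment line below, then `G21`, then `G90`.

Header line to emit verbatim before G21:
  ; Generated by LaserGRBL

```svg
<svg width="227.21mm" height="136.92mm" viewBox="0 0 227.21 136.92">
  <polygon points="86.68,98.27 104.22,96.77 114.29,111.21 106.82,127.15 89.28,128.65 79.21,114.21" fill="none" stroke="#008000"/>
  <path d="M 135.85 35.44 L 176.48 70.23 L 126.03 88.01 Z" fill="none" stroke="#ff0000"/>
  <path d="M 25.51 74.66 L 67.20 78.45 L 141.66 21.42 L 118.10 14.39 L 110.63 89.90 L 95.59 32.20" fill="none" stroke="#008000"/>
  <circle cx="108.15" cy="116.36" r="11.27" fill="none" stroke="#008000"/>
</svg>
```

; Generated by LaserGRBL
G21
G90
G00 X86.68 Y38.65
M3 S388
G1 X104.22 Y40.15 F1955
G1 X114.29 Y25.71 F1955
G1 X106.82 Y9.77 F1955
G1 X89.28 Y8.27 F1955
G1 X79.21 Y22.71 F1955
G1 X86.68 Y38.65 F1955
M5
G00 X135.85 Y101.48
M3 S422
G1 X176.48 Y66.69 F3085
G1 X126.03 Y48.91 F3085
G1 X135.85 Y101.48 F3085
M5
G00 X25.51 Y62.26
M3 S388
G1 X67.20 Y58.47 F1955
G1 X141.66 Y115.50 F1955
G1 X118.10 Y122.53 F1955
G1 X110.63 Y47.02 F1955
G1 X95.59 Y104.72 F1955
M5
G00 X119.42 Y20.56
M3 S388
G1 X118.56 Y24.87 F1955
G1 X116.12 Y28.53 F1955
G1 X112.46 Y30.97 F1955
G1 X108.15 Y31.83 F1955
G1 X103.84 Y30.97 F1955
G1 X100.18 Y28.53 F1955
G1 X97.74 Y24.87 F1955
G1 X96.88 Y20.56 F1955
G1 X97.74 Y16.25 F1955
G1 X100.18 Y12.59 F1955
G1 X103.84 Y10.15 F1955
G1 X108.15 Y9.29 F1955
G1 X112.46 Y10.15 F1955
G1 X116.12 Y12.59 F1955
G1 X118.56 Y16.25 F1955
G1 X119.42 Y20.56 F1955
M5
G00 X0.00 Y0.00

Since the viewBox matches the mm dimensions, user units are millimetres directly. The only transform is the Y-flip y_m = 136.92 − y_svg.

Shape 1 is a regular polygon drawn with `<polygon>`. Its stroke #008000 means score at S388, F1955. After flipping Y the toolpath is (86.68,38.65) → (104.22,40.15) → (114.29,25.71) → (106.82,9.77) → (89.28,8.27) → (79.21,22.71) → (86.68,38.65), returning to the start.

Shape 2 is a regular polygon drawn with `<path>`. Its stroke #ff0000 means engrave at S422, F3085. After flipping Y the toolpath is (135.85,101.48) → (176.48,66.69) → (126.03,48.91) → (135.85,101.48), returning to the start.

Shape 3 is a open polyline drawn with `<path>`. Its stroke #008000 means score at S388, F1955. After flipping Y the toolpath is (25.51,62.26) → (67.20,58.47) → (141.66,115.50) → (118.10,122.53) → (110.63,47.02) → (95.59,104.72).

Shape 4 is a circle drawn with `<circle>`. Its stroke #008000 means score at S388, F1955. After flipping Y the toolpath is (119.42,20.56) → (118.56,24.87) → (116.12,28.53) → (112.46,30.97) → (108.15,31.83) → (103.84,30.97) → (100.18,28.53) → (97.74,24.87) → (96.88,20.56) → (97.74,16.25) → (100.18,12.59) → (103.84,10.15) → (108.15,9.29) → (112.46,10.15) → (116.12,12.59) → (118.56,16.25) → (119.42,20.56), returning to the start.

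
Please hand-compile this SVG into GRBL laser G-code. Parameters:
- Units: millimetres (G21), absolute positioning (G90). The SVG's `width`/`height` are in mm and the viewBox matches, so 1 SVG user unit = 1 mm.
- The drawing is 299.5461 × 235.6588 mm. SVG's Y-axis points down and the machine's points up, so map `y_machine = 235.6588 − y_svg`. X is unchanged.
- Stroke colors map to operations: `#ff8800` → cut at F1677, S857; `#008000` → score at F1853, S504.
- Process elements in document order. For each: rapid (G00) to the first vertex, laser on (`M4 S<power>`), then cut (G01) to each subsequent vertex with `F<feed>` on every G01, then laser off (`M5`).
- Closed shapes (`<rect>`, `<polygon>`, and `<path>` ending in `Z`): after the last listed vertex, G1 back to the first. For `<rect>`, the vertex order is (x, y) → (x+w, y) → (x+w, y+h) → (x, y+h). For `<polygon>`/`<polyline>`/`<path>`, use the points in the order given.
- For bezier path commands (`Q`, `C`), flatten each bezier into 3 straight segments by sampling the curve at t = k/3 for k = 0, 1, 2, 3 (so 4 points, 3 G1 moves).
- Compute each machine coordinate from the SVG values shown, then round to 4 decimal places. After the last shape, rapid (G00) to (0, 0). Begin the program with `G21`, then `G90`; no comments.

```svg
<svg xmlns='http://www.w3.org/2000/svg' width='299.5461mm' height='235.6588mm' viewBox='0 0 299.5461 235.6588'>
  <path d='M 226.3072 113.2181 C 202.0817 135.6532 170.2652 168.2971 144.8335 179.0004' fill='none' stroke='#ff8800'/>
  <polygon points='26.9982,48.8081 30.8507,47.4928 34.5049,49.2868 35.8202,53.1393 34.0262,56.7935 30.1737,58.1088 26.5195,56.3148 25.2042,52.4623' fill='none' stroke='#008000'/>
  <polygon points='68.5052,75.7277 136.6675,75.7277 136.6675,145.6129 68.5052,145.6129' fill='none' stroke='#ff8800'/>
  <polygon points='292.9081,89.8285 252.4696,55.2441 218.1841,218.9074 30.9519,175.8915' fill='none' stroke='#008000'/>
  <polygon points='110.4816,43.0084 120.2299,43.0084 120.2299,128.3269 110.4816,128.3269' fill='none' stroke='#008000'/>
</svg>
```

G21
G90
G00 X226.3072 Y122.4407
M4 S857
G01 X200.0690 Y97.7934 F1677
G01 X171.8758 Y73.4845 F1677
G01 X144.8335 Y56.6584 F1677
M5
G00 X26.9982 Y186.8507
M4 S504
G01 X30.8507 Y188.1660 F1853
G01 X34.5049 Y186.3720 F1853
G01 X35.8202 Y182.5195 F1853
G01 X34.0262 Y178.8653 F1853
G01 X30.1737 Y177.5500 F1853
G01 X26.5195 Y179.3440 F1853
G01 X25.2042 Y183.1965 F1853
G01 X26.9982 Y186.8507 F1853
M5
G00 X68.5052 Y159.9311
M4 S857
G01 X136.6675 Y159.9311 F1677
G01 X136.6675 Y90.0459 F1677
G01 X68.5052 Y90.0459 F1677
G01 X68.5052 Y159.9311 F1677
M5
G00 X292.9081 Y145.8303
M4 S504
G01 X252.4696 Y180.4147 F1853
G01 X218.1841 Y16.7514 F1853
G01 X30.9519 Y59.7673 F1853
G01 X292.9081 Y145.8303 F1853
M5
G00 X110.4816 Y192.6504
M4 S504
G01 X120.2299 Y192.6504 F1853
G01 X120.2299 Y107.3319 F1853
G01 X110.4816 Y107.3319 F1853
G01 X110.4816 Y192.6504 F1853
M5
G00 X0.0000 Y0.0000

viewBox `0 0 299.5461 235.6588` with mm width/height → 1 unit = 1 mm. Flip: y_m = 235.6588 − y_svg.

**Shape 1** — `<path>` cubic bezier, stroke `#ff8800` → cut (S857, F1677). Control points (SVG): P0=(226.3072,113.2181), P1=(202.0817,135.6532), P2=(170.2652,168.2971), P3=(144.8335,179.0004); sampled at t=k/3. Machine vertices: (226.3072,122.4407) → (200.0690,97.7934) → (171.8758,73.4845) → (144.8335,56.6584). Open path.

**Shape 2** — `<polygon>` regular polygon, stroke `#008000` → score (S504, F1853). Machine vertices: (26.9982,186.8507) → (30.8507,188.1660) → (34.5049,186.3720) → (35.8202,182.5195) → (34.0262,178.8653) → (30.1737,177.5500) → (26.5195,179.3440) → (25.2042,183.1965) → (26.9982,186.8507). Closed: final G1 returns to the first vertex.

**Shape 3** — `<polygon>` rectangle, stroke `#ff8800` → cut (S857, F1677). Machine vertices: (68.5052,159.9311) → (136.6675,159.9311) → (136.6675,90.0459) → (68.5052,90.0459) → (68.5052,159.9311). Closed: final G1 returns to the first vertex.

**Shape 4** — `<polygon>` closed polygon, stroke `#008000` → score (S504, F1853). Machine vertices: (292.9081,145.8303) → (252.4696,180.4147) → (218.1841,16.7514) → (30.9519,59.7673) → (292.9081,145.8303). Closed: final G1 returns to the first vertex.

**Shape 5** — `<polygon>` rectangle, stroke `#008000` → score (S504, F1853). Machine vertices: (110.4816,192.6504) → (120.2299,192.6504) → (120.2299,107.3319) → (110.4816,107.3319) → (110.4816,192.6504). Closed: final G1 returns to the first vertex.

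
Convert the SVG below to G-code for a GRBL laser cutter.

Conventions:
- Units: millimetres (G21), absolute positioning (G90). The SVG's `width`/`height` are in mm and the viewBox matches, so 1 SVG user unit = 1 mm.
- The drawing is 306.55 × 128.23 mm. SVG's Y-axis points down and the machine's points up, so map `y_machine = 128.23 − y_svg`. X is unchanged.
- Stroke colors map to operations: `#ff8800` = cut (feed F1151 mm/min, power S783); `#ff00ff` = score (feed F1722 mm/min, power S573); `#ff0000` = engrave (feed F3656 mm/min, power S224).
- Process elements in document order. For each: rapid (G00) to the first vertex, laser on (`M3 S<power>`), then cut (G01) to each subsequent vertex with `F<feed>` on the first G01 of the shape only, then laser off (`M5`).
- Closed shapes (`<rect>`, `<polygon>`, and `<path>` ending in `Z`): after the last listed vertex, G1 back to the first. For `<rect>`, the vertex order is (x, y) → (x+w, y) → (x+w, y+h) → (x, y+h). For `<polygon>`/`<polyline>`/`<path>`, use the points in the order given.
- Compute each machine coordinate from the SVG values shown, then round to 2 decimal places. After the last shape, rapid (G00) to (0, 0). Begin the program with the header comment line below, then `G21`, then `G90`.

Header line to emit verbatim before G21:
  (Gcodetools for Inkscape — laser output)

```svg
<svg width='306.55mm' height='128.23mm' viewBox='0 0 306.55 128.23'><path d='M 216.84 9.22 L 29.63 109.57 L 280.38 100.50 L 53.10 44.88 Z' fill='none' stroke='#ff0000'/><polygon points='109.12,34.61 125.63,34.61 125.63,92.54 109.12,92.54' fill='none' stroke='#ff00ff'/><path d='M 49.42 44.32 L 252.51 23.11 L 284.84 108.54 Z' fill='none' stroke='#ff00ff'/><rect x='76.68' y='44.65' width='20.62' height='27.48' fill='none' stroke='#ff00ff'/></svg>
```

(Gcodetools for Inkscape — laser output)
G21
G90
G00 X216.84 Y119.01
M3 S224
G01 X29.63 Y18.66 F3656
G01 X280.38 Y27.73
G01 X53.10 Y83.35
G01 X216.84 Y119.01
M5
G00 X109.12 Y93.62
M3 S573
G01 X125.63 Y93.62 F1722
G01 X125.63 Y35.69
G01 X109.12 Y35.69
G01 X109.12 Y93.62
M5
G00 X49.42 Y83.91
M3 S573
G01 X252.51 Y105.12 F1722
G01 X284.84 Y19.69
G01 X49.42 Y83.91
M5
G00 X76.68 Y83.58
M3 S573
G01 X97.30 Y83.58 F1722
G01 X97.30 Y56.10
G01 X76.68 Y56.10
G01 X76.68 Y83.58
M5
G00 X0.00 Y0.00

1 u = 1 mm; y_m = 128.23 − y.

[1] `<path>` closed polygon, #ff0000→engrave S224 F3656: (216.84,119.01) → (29.63,18.66) → (280.38,27.73) → (53.10,83.35) → (216.84,119.01) (closed)

[2] `<polygon>` rectangle, #ff00ff→score S573 F1722: (109.12,93.62) → (125.63,93.62) → (125.63,35.69) → (109.12,35.69) → (109.12,93.62) (closed)

[3] `<path>` closed polygon, #ff00ff→score S573 F1722: (49.42,83.91) → (252.51,105.12) → (284.84,19.69) → (49.42,83.91) (closed)

[4] `<rect>` rectangle, #ff00ff→score S573 F1722: (76.68,83.58) → (97.30,83.58) → (97.30,56.10) → (76.68,56.10) → (76.68,83.58) (closed)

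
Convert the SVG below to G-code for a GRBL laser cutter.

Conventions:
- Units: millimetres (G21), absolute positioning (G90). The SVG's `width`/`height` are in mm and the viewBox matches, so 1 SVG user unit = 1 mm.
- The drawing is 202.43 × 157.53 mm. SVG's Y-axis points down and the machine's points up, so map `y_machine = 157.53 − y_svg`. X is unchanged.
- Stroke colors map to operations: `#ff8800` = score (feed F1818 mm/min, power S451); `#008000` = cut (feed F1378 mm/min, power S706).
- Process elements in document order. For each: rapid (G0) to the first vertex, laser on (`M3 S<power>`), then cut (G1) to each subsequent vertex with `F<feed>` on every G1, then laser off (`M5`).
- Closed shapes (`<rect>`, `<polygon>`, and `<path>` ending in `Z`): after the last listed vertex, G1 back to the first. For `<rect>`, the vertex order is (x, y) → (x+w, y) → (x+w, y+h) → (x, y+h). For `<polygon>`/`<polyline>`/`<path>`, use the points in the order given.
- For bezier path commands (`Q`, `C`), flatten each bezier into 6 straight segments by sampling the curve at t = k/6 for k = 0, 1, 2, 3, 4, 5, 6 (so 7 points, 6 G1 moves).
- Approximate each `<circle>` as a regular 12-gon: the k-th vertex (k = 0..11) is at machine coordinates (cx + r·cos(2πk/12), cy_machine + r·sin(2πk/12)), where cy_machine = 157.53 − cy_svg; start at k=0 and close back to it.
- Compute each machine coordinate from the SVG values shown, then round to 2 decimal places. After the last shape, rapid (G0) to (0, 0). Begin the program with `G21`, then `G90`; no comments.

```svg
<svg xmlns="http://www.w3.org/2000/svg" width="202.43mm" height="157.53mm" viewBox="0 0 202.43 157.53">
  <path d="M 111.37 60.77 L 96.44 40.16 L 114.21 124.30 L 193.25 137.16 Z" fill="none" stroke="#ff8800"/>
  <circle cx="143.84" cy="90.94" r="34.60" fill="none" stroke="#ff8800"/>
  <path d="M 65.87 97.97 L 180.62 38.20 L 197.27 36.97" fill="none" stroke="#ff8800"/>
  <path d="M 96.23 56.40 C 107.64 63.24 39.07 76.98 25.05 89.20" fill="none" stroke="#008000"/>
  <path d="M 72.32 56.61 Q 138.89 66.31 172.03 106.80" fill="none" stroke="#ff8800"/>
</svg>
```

G21
G90
G0 X111.37 Y96.76
M3 S451
G1 X96.44 Y117.37 F1818
G1 X114.21 Y33.23 F1818
G1 X193.25 Y20.37 F1818
G1 X111.37 Y96.76 F1818
M5
G0 X178.44 Y66.59
M3 S451
G1 X173.80 Y83.89 F1818
G1 X161.14 Y96.55 F1818
G1 X143.84 Y101.19 F1818
G1 X126.54 Y96.55 F1818
G1 X113.88 Y83.89 F1818
G1 X109.24 Y66.59 F1818
G1 X113.88 Y49.29 F1818
G1 X126.54 Y36.63 F1818
G1 X143.84 Y31.99 F1818
G1 X161.14 Y36.63 F1818
G1 X173.80 Y49.29 F1818
G1 X178.44 Y66.59 F1818
M5
G0 X65.87 Y59.56
M3 S451
G1 X180.62 Y119.33 F1818
G1 X197.27 Y120.56 F1818
M5
G0 X96.23 Y101.13
M3 S706
G1 X95.89 Y97.17 F1378
G1 X85.96 Y92.30 F1378
G1 X70.18 Y86.75 F1378
G1 X52.27 Y80.74 F1378
G1 X35.98 Y74.53 F1378
G1 X25.05 Y68.33 F1378
M5
G0 X72.32 Y100.92
M3 S451
G1 X93.58 Y96.83 F1818
G1 X112.99 Y91.03 F1818
G1 X130.53 Y83.52 F1818
G1 X146.22 Y74.30 F1818
G1 X160.05 Y63.37 F1818
G1 X172.03 Y50.73 F1818
M5
G0 X0.00 Y0.00

viewBox `0 0 202.43 157.53` with mm width/height → 1 unit = 1 mm. Flip: y_m = 157.53 − y_svg.

**Shape 1** — `<path>` closed polygon, stroke `#ff8800` → score (S451, F1818). Machine vertices: (111.37,96.76) → (96.44,117.37) → (114.21,33.23) → (193.25,20.37) → (111.37,96.76). Closed: final G1 returns to the first vertex.

**Shape 2** — `<circle>` circle, stroke `#ff8800` → score (S451, F1818). Machine vertices: (178.44,66.59) → (173.80,83.89) → (161.14,96.55) → (143.84,101.19) → (126.54,96.55) → (113.88,83.89) → (109.24,66.59) → (113.88,49.29) → (126.54,36.63) → (143.84,31.99) → (161.14,36.63) → (173.80,49.29) → (178.44,66.59). Closed: final G1 returns to the first vertex.

**Shape 3** — `<path>` open polyline, stroke `#ff8800` → score (S451, F1818). Machine vertices: (65.87,59.56) → (180.62,119.33) → (197.27,120.56). Open path.

**Shape 4** — `<path>` cubic bezier, stroke `#008000` → cut (S706, F1378). Control points (SVG): P0=(96.23,56.40), P1=(107.64,63.24), P2=(39.07,76.98), P3=(25.05,89.20); sampled at t=k/6. Machine vertices: (96.23,101.13) → (95.89,97.17) → (85.96,92.30) → (70.18,86.75) → (52.27,80.74) → (35.98,74.53) → (25.05,68.33). Open path.

**Shape 5** — `<path>` quadratic bezier, stroke `#ff8800` → score (S451, F1818). Control points (SVG): P0=(72.32,56.61), P1=(138.89,66.31), P2=(172.03,106.80); sampled at t=k/6. Machine vertices: (72.32,100.92) → (93.58,96.83) → (112.99,91.03) → (130.53,83.52) → (146.22,74.30) → (160.05,63.37) → (172.03,50.73). Open path.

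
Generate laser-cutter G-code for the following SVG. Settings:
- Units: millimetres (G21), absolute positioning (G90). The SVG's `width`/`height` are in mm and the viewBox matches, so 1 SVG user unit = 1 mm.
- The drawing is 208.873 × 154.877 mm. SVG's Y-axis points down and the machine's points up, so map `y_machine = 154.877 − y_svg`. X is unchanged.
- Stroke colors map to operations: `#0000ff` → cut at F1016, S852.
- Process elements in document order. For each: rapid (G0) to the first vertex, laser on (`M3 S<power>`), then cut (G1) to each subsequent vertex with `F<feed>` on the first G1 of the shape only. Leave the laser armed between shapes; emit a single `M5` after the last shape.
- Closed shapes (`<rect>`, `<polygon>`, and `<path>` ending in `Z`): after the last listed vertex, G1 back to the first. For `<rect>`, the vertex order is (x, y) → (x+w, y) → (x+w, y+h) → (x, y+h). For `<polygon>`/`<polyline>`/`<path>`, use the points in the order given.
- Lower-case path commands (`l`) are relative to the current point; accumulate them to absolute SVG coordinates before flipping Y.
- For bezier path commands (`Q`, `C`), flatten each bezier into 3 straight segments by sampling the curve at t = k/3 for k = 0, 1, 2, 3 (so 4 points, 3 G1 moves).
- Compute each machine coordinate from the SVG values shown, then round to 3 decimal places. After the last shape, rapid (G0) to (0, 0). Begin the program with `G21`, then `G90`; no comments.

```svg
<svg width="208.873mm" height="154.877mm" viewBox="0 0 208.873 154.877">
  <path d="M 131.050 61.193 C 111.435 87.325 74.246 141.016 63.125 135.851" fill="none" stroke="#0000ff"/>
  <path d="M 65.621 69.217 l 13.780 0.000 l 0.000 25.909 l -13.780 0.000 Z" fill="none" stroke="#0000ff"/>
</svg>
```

G21
G90
G0 X131.050 Y93.684
M3 S852
G1 X107.193 Y61.566 F1016
G1 X81.319 Y30.279
G1 X63.125 Y19.026
G0 X65.621 Y85.660
M3 S852
G1 X79.401 Y85.660 F1016
G1 X79.401 Y59.751
G1 X65.621 Y59.751
G1 X65.621 Y85.660
M5
G0 X0.000 Y0.000

viewBox `0 0 208.873 154.877` with mm width/height → 1 unit = 1 mm. Flip: y_m = 154.877 − y_svg.

**Shape 1** — `<path>` cubic bezier, stroke `#0000ff` → cut (S852, F1016). Control points (SVG): P0=(131.050,61.193), P1=(111.435,87.325), P2=(74.246,141.016), P3=(63.125,135.851); sampled at t=k/3. Machine vertices: (131.050,93.684) → (107.193,61.566) → (81.319,30.279) → (63.125,19.026). Open path.

**Shape 2** — `<path>` rectangle, stroke `#0000ff` → cut (S852, F1016). Machine vertices: (65.621,85.660) → (79.401,85.660) → (79.401,59.751) → (65.621,59.751) → (65.621,85.660). Closed: final G1 returns to the first vertex.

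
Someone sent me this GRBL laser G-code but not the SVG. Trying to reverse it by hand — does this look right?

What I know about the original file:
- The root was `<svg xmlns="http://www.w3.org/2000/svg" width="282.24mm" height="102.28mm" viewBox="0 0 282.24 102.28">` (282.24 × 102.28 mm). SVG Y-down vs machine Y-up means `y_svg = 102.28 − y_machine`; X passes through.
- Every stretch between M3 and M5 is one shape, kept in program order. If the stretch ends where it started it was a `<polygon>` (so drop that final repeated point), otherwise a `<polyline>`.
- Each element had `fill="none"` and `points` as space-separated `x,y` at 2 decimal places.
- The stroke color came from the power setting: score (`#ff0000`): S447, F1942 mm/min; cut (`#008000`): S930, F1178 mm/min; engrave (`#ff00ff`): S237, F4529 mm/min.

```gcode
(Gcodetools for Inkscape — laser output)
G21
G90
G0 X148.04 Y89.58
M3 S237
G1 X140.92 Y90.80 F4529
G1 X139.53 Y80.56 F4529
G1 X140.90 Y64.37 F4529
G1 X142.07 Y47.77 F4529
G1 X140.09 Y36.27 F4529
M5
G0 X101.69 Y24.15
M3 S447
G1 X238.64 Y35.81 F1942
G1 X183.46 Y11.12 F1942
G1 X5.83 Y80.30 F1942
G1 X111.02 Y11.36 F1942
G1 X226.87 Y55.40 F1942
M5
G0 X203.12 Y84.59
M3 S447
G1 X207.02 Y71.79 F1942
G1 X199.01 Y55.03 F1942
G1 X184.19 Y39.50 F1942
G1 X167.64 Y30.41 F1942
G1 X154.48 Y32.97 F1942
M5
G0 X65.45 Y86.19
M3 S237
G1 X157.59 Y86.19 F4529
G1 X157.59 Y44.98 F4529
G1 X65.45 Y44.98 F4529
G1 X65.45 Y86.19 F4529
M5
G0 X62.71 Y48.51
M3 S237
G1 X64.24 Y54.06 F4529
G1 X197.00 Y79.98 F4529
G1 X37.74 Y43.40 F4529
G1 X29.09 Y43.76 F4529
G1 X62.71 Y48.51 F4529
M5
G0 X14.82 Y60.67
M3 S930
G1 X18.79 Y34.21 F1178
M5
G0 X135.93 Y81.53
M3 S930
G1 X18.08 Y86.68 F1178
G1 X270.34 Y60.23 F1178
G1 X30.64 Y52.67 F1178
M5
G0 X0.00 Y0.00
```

Machine Y-up, SVG Y-down with viewBox height 102.28, so y_svg = 102.28 − y_machine; X carries over.

Run 1: the run's S237 means `#ff00ff` (engrave). The run is open, so emit a `<polyline>` with points (Y-flipped): 148.04,12.70 140.92,11.48 139.53,21.72 140.90,37.91 142.07,54.51 140.09,66.01.

Run 2: power S447 maps to stroke `#ff0000` (score). The run is open, so emit a `<polyline>` with points (Y-flipped): 101.69,78.13 238.64,66.47 183.46,91.16 5.83,21.98 111.02,90.92 226.87,46.88.

Run 3: the run's S447 means `#ff0000` (score). The run is open, so emit a `<polyline>` with points (Y-flipped): 203.12,17.69 207.02,30.49 199.01,47.25 184.19,62.78 167.64,71.87 154.48,69.31.

Run 4: power S237 maps to stroke `#ff00ff` (engrave). The run returns to its start, so emit a `<polygon>` with points (Y-flipped): 65.45,16.09 157.59,16.09 157.59,57.30 65.45,57.30.

Run 5: power S237 maps to stroke `#ff00ff` (engrave). The run returns to its start, so emit a `<polygon>` with points (Y-flipped): 62.71,53.77 64.24,48.22 197.00,22.30 37.74,58.88 29.09,58.52.

Run 6: power S930 maps to stroke `#008000` (cut). The run is open, so emit a `<polyline>` with points (Y-flipped): 14.82,41.61 18.79,68.07.

Run 7: power S930 maps to stroke `#008000` (cut). The run is open, so emit a `<polyline>` with points (Y-flipped): 135.93,20.75 18.08,15.60 270.34,42.05 30.64,49.61.

<svg xmlns="http://www.w3.org/2000/svg" width="282.24mm" height="102.28mm" viewBox="0 0 282.24 102.28">
  <polyline points="148.04,12.70 140.92,11.48 139.53,21.72 140.90,37.91 142.07,54.51 140.09,66.01" fill="none" stroke="#ff00ff"/>
  <polyline points="101.69,78.13 238.64,66.47 183.46,91.16 5.83,21.98 111.02,90.92 226.87,46.88" fill="none" stroke="#ff0000"/>
  <polyline points="203.12,17.69 207.02,30.49 199.01,47.25 184.19,62.78 167.64,71.87 154.48,69.31" fill="none" stroke="#ff0000"/>
  <polygon points="65.45,16.09 157.59,16.09 157.59,57.30 65.45,57.30" fill="none" stroke="#ff00ff"/>
  <polygon points="62.71,53.77 64.24,48.22 197.00,22.30 37.74,58.88 29.09,58.52" fill="none" stroke="#ff00ff"/>
  <polyline points="14.82,41.61 18.79,68.07" fill="none" stroke="#008000"/>
  <polyline points="135.93,20.75 18.08,15.60 270.34,42.05 30.64,49.61" fill="none" stroke="#008000"/>
</svg>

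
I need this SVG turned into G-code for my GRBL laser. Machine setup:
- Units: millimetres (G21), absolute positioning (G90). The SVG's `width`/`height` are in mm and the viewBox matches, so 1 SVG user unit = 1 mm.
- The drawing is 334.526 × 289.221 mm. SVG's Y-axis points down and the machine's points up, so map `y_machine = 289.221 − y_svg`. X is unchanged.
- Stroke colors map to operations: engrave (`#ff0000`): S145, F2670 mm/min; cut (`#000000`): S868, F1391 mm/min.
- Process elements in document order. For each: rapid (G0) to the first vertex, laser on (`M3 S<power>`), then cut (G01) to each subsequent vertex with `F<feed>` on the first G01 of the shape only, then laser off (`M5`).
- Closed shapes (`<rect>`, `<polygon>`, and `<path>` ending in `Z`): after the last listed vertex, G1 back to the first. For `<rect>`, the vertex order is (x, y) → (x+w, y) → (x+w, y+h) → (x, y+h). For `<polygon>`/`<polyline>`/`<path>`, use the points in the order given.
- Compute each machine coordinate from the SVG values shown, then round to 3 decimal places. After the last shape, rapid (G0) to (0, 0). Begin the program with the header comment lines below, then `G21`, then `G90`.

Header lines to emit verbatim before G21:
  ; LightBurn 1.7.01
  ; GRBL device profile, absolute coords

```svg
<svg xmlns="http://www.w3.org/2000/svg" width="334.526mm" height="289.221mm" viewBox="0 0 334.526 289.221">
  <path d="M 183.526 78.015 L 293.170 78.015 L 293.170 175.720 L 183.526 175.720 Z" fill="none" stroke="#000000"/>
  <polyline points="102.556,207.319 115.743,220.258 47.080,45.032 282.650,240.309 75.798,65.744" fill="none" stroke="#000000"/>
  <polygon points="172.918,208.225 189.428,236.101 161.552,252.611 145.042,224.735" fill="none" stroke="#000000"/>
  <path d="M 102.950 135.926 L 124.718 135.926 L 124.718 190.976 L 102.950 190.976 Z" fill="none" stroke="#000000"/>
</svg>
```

; LightBurn 1.7.01
; GRBL device profile, absolute coords
G21
G90
G0 X183.526 Y211.206
M3 S868
G01 X293.170 Y211.206 F1391
G01 X293.170 Y113.501
G01 X183.526 Y113.501
G01 X183.526 Y211.206
M5
G0 X102.556 Y81.902
M3 S868
G01 X115.743 Y68.963 F1391
G01 X47.080 Y244.189
G01 X282.650 Y48.912
G01 X75.798 Y223.477
M5
G0 X172.918 Y80.996
M3 S868
G01 X189.428 Y53.120 F1391
G01 X161.552 Y36.610
G01 X145.042 Y64.486
G01 X172.918 Y80.996
M5
G0 X102.950 Y153.295
M3 S868
G01 X124.718 Y153.295 F1391
G01 X124.718 Y98.245
G01 X102.950 Y98.245
G01 X102.950 Y153.295
M5
G0 X0.000 Y0.000

1 u = 1 mm; y_m = 289.221 − y.

[1] `<path>` rectangle, #000000→cut S868 F1391: (183.526,211.206) → (293.170,211.206) → (293.170,113.501) → (183.526,113.501) → (183.526,211.206) (closed)

[2] `<polyline>` open polyline, #000000→cut S868 F1391: (102.556,81.902) → (115.743,68.963) → (47.080,244.189) → (282.650,48.912) → (75.798,223.477)

[3] `<polygon>` regular polygon, #000000→cut S868 F1391: (172.918,80.996) → (189.428,53.120) → (161.552,36.610) → (145.042,64.486) → (172.918,80.996) (closed)

[4] `<path>` rectangle, #000000→cut S868 F1391: (102.950,153.295) → (124.718,153.295) → (124.718,98.245) → (102.950,98.245) → (102.950,153.295) (closed)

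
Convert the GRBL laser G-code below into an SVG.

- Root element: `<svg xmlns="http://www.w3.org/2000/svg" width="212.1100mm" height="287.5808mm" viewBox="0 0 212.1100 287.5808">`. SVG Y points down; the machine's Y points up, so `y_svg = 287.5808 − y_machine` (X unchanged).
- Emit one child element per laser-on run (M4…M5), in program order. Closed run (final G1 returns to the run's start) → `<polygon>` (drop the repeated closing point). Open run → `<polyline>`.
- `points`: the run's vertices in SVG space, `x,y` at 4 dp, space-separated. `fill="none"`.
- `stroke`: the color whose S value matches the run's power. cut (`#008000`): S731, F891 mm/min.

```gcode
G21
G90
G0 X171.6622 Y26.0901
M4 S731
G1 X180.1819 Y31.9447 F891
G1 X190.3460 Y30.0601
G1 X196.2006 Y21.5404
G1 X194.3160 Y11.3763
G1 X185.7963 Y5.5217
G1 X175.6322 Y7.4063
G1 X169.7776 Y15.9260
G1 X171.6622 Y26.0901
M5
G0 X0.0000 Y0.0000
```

<svg xmlns="http://www.w3.org/2000/svg" width="212.1100mm" height="287.5808mm" viewBox="0 0 212.1100 287.5808">
  <polygon points="171.6622,261.4907 180.1819,255.6361 190.3460,257.5207 196.2006,266.0404 194.3160,276.2045 185.7963,282.0591 175.6322,280.1745 169.7776,271.6548" fill="none" stroke="#008000"/>
</svg>

Machine Y-up, SVG Y-down with viewBox height 287.5808, so y_svg = 287.5808 − y_machine; X carries over. Every run uses S731, so all elements get stroke `#008000` (cut).

Run 1: The run returns to its start, so emit a `<polygon>` with points (Y-flipped): 171.6622,261.4907 180.1819,255.6361 190.3460,257.5207 196.2006,266.0404 194.3160,276.2045 185.7963,282.0591 175.6322,280.1745 169.7776,271.6548.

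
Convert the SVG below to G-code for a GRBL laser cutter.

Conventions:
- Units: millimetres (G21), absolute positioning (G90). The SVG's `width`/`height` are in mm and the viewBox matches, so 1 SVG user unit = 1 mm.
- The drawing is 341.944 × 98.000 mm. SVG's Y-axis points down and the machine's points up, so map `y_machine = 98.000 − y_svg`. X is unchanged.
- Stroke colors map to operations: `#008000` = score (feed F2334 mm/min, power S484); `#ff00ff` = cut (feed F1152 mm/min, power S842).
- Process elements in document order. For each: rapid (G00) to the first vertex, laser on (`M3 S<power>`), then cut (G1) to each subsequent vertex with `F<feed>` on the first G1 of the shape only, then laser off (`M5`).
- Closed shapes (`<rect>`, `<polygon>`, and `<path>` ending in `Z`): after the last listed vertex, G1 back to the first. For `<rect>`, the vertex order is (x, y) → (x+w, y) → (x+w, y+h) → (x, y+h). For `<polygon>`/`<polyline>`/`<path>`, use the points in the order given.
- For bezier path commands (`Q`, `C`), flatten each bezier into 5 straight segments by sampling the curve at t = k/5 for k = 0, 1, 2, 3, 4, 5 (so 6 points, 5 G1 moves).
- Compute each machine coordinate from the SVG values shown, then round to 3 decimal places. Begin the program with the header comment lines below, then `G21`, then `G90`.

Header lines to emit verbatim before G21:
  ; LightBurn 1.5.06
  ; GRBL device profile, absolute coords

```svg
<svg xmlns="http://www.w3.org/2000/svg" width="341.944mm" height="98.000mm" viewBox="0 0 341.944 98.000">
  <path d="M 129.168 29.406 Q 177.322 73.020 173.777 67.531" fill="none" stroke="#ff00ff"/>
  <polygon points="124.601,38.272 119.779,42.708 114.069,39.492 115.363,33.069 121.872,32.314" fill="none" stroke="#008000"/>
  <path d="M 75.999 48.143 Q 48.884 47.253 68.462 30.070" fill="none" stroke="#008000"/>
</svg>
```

; LightBurn 1.5.06
; GRBL device profile, absolute coords
G21
G90
G00 X129.168 Y68.594
M3 S842
G1 X146.362 Y53.113 F1152
G1 X159.419 Y41.559
G1 X168.341 Y33.934
G1 X173.127 Y30.238
G1 X173.777 Y30.469
M5
G00 X124.601 Y59.728
M3 S484
G1 X119.779 Y55.292 F2334
G1 X114.069 Y58.508
G1 X115.363 Y64.931
G1 X121.872 Y65.686
G1 X124.601 Y59.728
M5
G00 X75.999 Y49.857
M3 S484
G1 X67.021 Y50.865 F2334
G1 X61.778 Y53.176
G1 X60.270 Y56.790
G1 X62.499 Y61.709
G1 X68.462 Y67.930
M5

1 u = 1 mm; y_m = 98.000 − y.

[1] `<path>` quadratic bezier, #ff00ff→cut S842 F1152: (129.168,68.594) → (146.362,53.113) → (159.419,41.559) → (168.341,33.934) → (173.127,30.238) → (173.777,30.469)

[2] `<polygon>` regular polygon, #008000→score S484 F2334: (124.601,59.728) → (119.779,55.292) → (114.069,58.508) → (115.363,64.931) → (121.872,65.686) → (124.601,59.728) (closed)

[3] `<path>` quadratic bezier, #008000→score S484 F2334: (75.999,49.857) → (67.021,50.865) → (61.778,53.176) → (60.270,56.790) → (62.499,61.709) → (68.462,67.930)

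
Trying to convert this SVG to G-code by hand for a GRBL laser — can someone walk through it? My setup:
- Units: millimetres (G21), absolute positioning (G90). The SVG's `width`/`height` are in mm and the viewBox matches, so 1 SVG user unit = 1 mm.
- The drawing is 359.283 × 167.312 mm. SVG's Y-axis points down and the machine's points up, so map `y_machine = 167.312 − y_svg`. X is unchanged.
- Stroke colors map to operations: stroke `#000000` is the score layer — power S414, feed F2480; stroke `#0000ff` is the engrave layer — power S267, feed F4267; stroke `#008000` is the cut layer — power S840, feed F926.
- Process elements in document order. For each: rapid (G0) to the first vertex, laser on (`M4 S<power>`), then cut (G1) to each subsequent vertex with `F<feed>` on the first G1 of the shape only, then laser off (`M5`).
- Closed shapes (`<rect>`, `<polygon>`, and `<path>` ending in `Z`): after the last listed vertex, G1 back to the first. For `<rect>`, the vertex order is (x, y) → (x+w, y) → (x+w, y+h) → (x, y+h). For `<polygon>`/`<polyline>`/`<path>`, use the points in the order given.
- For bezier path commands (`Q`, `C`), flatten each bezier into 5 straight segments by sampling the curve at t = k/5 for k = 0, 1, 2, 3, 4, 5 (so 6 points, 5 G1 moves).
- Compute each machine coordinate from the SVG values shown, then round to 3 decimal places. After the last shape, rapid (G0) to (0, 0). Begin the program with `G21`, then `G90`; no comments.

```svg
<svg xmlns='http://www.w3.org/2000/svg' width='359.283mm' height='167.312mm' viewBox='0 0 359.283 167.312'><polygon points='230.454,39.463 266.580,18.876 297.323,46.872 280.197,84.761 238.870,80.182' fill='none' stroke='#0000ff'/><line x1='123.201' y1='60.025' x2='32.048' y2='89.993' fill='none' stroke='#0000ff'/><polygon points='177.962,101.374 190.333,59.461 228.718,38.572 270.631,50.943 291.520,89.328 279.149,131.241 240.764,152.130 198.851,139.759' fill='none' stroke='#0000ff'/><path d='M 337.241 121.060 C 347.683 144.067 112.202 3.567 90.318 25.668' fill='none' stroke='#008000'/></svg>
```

G21
G90
G0 X230.454 Y127.849
M4 S267
G1 X266.580 Y148.436 F4267
G1 X297.323 Y120.440
G1 X280.197 Y82.551
G1 X238.870 Y87.130
G1 X230.454 Y127.849
M5
G0 X123.201 Y107.287
M4 S267
G1 X32.048 Y77.319 F4267
M5
G0 X177.962 Y65.938
M4 S267
G1 X190.333 Y107.851 F4267
G1 X228.718 Y128.740
G1 X270.631 Y116.369
G1 X291.520 Y77.984
G1 X279.149 Y36.071
G1 X240.764 Y15.182
G1 X198.851 Y27.553
G1 X177.962 Y65.938
M5
G0 X337.241 Y46.252
M4 S840
G1 X317.672 Y49.460 F926
G1 X261.138 Y76.256
G1 X189.696 Y110.988
G1 X125.404 Y138.001
G1 X90.318 Y141.644
M5
G0 X0.000 Y0.000

viewBox `0 0 359.283 167.312` with mm width/height → 1 unit = 1 mm. Flip: y_m = 167.312 − y_svg.

**Shape 1** — `<polygon>` regular polygon, stroke `#0000ff` → engrave (S267, F4267). Machine vertices: (230.454,127.849) → (266.580,148.436) → (297.323,120.440) → (280.197,82.551) → (238.870,87.130) → (230.454,127.849). Closed: final G1 returns to the first vertex.

**Shape 2** — `<line>` line segment, stroke `#0000ff` → engrave (S267, F4267). Machine vertices: (123.201,107.287) → (32.048,77.319). Open path.

**Shape 3** — `<polygon>` regular polygon, stroke `#0000ff` → engrave (S267, F4267). Machine vertices: (177.962,65.938) → (190.333,107.851) → (228.718,128.740) → (270.631,116.369) → (291.520,77.984) → (279.149,36.071) → (240.764,15.182) → (198.851,27.553) → (177.962,65.938). Closed: final G1 returns to the first vertex.

**Shape 4** — `<path>` cubic bezier, stroke `#008000` → cut (S840, F926). Control points (SVG): P0=(337.241,121.060), P1=(347.683,144.067), P2=(112.202,3.567), P3=(90.318,25.668); sampled at t=k/5. Machine vertices: (337.241,46.252) → (317.672,49.460) → (261.138,76.256) → (189.696,110.988) → (125.404,138.001) → (90.318,141.644). Open path.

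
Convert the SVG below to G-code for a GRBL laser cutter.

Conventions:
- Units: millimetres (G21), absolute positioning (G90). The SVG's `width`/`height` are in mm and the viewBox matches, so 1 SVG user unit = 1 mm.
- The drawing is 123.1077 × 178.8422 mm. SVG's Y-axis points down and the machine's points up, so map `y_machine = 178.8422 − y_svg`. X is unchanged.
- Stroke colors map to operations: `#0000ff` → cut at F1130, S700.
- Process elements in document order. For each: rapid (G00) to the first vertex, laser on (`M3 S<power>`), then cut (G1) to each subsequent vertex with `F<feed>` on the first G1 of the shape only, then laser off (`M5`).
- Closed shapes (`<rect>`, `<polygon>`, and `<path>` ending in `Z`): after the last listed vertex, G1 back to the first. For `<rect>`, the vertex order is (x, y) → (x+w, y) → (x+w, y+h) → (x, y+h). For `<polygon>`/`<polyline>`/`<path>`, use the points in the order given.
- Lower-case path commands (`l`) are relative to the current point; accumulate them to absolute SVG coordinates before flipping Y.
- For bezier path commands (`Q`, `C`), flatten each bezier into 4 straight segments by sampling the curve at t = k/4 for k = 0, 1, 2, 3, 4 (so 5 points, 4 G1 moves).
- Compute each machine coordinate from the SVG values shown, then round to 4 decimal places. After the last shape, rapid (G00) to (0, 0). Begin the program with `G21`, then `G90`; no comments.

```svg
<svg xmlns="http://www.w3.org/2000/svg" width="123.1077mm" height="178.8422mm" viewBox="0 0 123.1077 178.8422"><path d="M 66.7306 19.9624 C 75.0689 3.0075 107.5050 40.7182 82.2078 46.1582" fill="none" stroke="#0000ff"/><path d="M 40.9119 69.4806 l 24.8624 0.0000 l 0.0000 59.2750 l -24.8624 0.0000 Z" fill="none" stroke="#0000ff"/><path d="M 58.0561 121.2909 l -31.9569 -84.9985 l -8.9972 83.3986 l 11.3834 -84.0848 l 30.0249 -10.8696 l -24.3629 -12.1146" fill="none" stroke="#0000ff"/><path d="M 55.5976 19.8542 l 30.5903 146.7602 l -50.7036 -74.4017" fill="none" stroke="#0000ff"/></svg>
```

G21
G90
G00 X66.7306 Y158.8798
M3 S700
G1 X76.2241 Y162.7046 F1130
G1 X87.0825 Y154.1800
G1 X91.6343 Y141.4564
G1 X82.2078 Y132.6840
M5
G00 X40.9119 Y109.3616
M3 S700
G1 X65.7743 Y109.3616 F1130
G1 X65.7743 Y50.0866
G1 X40.9119 Y50.0866
G1 X40.9119 Y109.3616
M5
G00 X58.0561 Y57.5513
M3 S700
G1 X26.0992 Y142.5498 F1130
G1 X17.1020 Y59.1512
G1 X28.4854 Y143.2360
G1 X58.5103 Y154.1056
G1 X34.1474 Y166.2202
M5
G00 X55.5976 Y158.9880
M3 S700
G1 X86.1879 Y12.2278 F1130
G1 X35.4843 Y86.6295
M5
G00 X0.0000 Y0.0000

1 u = 1 mm; y_m = 178.8422 − y.

[1] `<path>` cubic bezier, #0000ff→cut S700 F1130: (66.7306,158.8798) → (76.2241,162.7046) → (87.0825,154.1800) → (91.6343,141.4564) → (82.2078,132.6840)

[2] `<path>` rectangle, #0000ff→cut S700 F1130: (40.9119,109.3616) → (65.7743,109.3616) → (65.7743,50.0866) → (40.9119,50.0866) → (40.9119,109.3616) (closed)

[3] `<path>` open polyline, #0000ff→cut S700 F1130: (58.0561,57.5513) → (26.0992,142.5498) → (17.1020,59.1512) → (28.4854,143.2360) → (58.5103,154.1056) → (34.1474,166.2202)

[4] `<path>` open polyline, #0000ff→cut S700 F1130: (55.5976,158.9880) → (86.1879,12.2278) → (35.4843,86.6295)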